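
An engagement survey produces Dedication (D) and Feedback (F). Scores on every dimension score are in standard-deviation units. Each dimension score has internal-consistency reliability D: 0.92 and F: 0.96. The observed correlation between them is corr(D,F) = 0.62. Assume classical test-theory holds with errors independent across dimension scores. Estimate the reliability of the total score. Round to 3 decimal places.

Var(D+F) = 2 + 2·[0.62] = 2 + 1.24 = 3.24.
With uncorrelated errors the cross-covariances are all true-score covariance, so they carry over unchanged; only the diagonal terms shrink to ρᵢσᵢ².
True-score variance = [0.92 + 0.96] + 1.24 = 1.88 + 1.24 = 3.12.
Reliability = 3.12 / 3.24 = 0.963.

0.963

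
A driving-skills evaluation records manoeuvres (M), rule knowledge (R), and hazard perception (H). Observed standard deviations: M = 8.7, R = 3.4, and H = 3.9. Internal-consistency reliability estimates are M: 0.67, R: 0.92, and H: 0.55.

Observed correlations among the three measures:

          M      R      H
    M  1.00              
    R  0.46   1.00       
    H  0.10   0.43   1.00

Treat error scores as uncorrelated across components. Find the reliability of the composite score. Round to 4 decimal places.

Var(M+R+H) = 8.7² + 3.4² + 3.9² + 2·[8.7·3.4·0.46 + 8.7·3.9·0.10 + 3.4·3.9·0.43] = 102.46 + 45.4032 = 147.863.
Because errors are independent across components, Cov(Tᵢ,Tⱼ) = Cov(Xᵢ,Xⱼ); the off-diagonal part of the true-score variance is the same as above.
True-score variance = [8.7²·0.67 + 3.4²·0.92 + 3.9²·0.55] + 45.4032 = 69.713 + 45.4032 = 115.116.
Reliability = 115.116 / 147.863 = 0.7785.

0.7785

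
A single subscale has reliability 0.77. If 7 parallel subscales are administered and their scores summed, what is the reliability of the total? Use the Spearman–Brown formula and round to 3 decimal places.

0.959

ρ_k = kρ / (1 + (k−1)ρ) = 7·0.77 / (1 + 6·0.77) = 5.390 / 5.620 = 0.959.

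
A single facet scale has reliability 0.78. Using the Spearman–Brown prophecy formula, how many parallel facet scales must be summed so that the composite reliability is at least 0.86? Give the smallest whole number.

2

k ≥ ρ*(1−ρ₁)/(ρ₁(1−ρ*)) = 0.86·0.22 / (0.78·0.14) = 1.733.
Smallest integer k = 2.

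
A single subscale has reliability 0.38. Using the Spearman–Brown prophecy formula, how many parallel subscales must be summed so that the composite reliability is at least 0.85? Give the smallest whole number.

10

k ≥ ρ*(1−ρ₁)/(ρ₁(1−ρ*)) = 0.85·0.62 / (0.38·0.15) = 9.246.
Smallest integer k = 10.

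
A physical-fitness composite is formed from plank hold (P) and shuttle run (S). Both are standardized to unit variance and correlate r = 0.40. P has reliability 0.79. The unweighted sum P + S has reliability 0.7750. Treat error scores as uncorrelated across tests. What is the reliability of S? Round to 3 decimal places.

0.580

Var(P+S) = 2 + 2·0.40 = 2.800.
True-score variance = ρ_P + ρ_S + 2·0.40, so 0.7750 = (0.79 + ρ_S + 0.80) / 2.800.
ρ_S = 0.7750·2.800 − 0.79 − 0.80 = 0.580.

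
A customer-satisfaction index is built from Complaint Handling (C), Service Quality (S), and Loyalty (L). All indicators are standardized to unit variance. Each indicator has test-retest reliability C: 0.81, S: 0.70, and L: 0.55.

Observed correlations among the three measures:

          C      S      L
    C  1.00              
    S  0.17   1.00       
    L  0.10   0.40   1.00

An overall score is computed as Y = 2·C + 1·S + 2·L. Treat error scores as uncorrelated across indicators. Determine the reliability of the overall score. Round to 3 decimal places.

0.763

Var(Y) = 2² + 1 + 2² + 2·[2·0.17 + 4·0.10 + 2·0.40] = 9 + 3.08 = 12.08.
Because errors are independent across components, Cov(Tᵢ,Tⱼ) = Cov(Xᵢ,Xⱼ); the off-diagonal part of the true-score variance is the same as above.
True-score variance = [2²·0.81 + 0.70 + 2²·0.55] + 3.08 = 6.14 + 3.08 = 9.22.
Reliability = 9.22 / 12.08 = 0.763.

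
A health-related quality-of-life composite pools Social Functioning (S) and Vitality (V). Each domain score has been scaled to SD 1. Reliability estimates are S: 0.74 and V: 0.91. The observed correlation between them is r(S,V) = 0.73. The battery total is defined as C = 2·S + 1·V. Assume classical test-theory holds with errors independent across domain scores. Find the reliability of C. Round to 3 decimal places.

Var(C) = 2² + 1 + 2·[2·0.73] = 5 + 2.92 = 7.92.
Under uncorrelated errors the observed covariances equal the true-score covariances, so only the own-variance terms attenuate.
True-score variance = [2²·0.74 + 0.91] + 2.92 = 3.87 + 2.92 = 6.79.
Reliability = 6.79 / 7.92 = 0.857.

0.857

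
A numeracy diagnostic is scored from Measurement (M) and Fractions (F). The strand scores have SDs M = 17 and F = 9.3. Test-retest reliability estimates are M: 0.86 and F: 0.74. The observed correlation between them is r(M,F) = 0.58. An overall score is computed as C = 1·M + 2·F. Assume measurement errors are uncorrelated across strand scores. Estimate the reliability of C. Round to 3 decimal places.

0.870

Var(C) = 17² + 2²·9.3² + 2·[2·17·9.3·0.58] = 634.96 + 366.792 = 1001.75.
Under uncorrelated errors the observed covariances equal the true-score covariances, so only the own-variance terms attenuate.
True-score variance = [17²·0.86 + 2²·9.3²·0.74] + 366.792 = 504.55 + 366.792 = 871.342.
Reliability = 871.342 / 1001.75 = 0.870.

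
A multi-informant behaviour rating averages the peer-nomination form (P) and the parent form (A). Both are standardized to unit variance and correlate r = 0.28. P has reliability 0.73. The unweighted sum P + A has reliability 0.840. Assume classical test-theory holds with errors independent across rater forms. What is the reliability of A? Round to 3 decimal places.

0.860

Var(P+A) = 2 + 2·0.28 = 2.560.
True-score variance = ρ_P + ρ_A + 2·0.28, so 0.840 = (0.73 + ρ_A + 0.56) / 2.560.
ρ_A = 0.840·2.560 − 0.73 − 0.56 = 0.860.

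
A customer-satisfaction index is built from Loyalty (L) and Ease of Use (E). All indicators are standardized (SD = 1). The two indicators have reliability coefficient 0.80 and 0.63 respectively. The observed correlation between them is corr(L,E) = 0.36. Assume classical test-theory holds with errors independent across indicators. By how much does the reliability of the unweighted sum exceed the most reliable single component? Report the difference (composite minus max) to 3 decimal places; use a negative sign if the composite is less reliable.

Var(sum) = 2 + 0.72 = 2.72; true-score variance = 1.43 + 0.72 = 2.15; composite reliability = 0.7904.
Max component reliability = 0.8000.
Difference = 0.7904 − 0.8000 = -0.010.

-0.010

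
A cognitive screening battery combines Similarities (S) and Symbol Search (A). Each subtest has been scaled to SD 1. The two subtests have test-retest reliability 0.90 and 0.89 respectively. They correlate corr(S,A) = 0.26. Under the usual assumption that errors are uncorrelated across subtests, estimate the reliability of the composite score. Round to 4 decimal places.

0.9167

Var(S+A) = 2 + 2·[0.26] = 2 + 0.52 = 2.52.
With uncorrelated errors the cross-covariances are all true-score covariance, so they carry over unchanged; only the diagonal terms shrink to ρᵢσᵢ².
True-score variance = [0.90 + 0.89] + 0.52 = 1.79 + 0.52 = 2.31.
Reliability = 2.31 / 2.52 = 0.9167.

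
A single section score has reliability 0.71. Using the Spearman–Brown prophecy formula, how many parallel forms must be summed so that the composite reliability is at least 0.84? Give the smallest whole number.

k ≥ ρ*(1−ρ₁)/(ρ₁(1−ρ*)) = 0.84·0.29 / (0.71·0.16) = 2.144.
Smallest integer k = 3.

3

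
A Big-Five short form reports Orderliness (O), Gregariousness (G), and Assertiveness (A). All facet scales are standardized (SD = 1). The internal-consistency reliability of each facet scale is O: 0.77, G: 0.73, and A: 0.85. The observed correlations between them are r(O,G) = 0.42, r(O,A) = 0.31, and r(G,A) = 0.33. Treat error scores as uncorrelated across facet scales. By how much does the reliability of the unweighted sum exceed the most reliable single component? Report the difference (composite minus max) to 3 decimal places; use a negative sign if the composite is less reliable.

Var(sum) = 3 + 2.12 = 5.12; true-score variance = 2.35 + 2.12 = 4.47; composite reliability = 0.8730.
Max component reliability = 0.8500.
Difference = 0.8730 − 0.8500 = 0.023.

0.023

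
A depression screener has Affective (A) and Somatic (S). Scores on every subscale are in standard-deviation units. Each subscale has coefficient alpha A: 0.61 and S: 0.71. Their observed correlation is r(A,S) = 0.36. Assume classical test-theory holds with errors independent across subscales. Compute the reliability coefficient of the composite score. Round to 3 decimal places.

Var(A+S) = 2 + 2·[0.36] = 2 + 0.72 = 2.72.
With uncorrelated errors the cross-covariances are all true-score covariance, so they carry over unchanged; only the diagonal terms shrink to ρᵢσᵢ².
True-score variance = [0.61 + 0.71] + 0.72 = 1.32 + 0.72 = 2.04.
Reliability = 2.04 / 2.72 = 0.750.

0.750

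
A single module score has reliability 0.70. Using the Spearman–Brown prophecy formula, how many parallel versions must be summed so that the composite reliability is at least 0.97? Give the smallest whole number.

k ≥ ρ*(1−ρ₁)/(ρ₁(1−ρ*)) = 0.97·0.30 / (0.70·0.03) = 13.857.
Smallest integer k = 14.

14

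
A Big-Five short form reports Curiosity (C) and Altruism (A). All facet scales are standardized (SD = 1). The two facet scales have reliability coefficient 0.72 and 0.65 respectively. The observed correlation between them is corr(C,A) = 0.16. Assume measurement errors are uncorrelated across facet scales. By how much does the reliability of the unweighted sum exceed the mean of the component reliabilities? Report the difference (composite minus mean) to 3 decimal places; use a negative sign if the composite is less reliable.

Var(sum) = 2 + 0.32 = 2.32; true-score variance = 1.37 + 0.32 = 1.69; composite reliability = 0.7284.
Mean component reliability = 0.6850.
Difference = 0.7284 − 0.6850 = 0.043.

0.043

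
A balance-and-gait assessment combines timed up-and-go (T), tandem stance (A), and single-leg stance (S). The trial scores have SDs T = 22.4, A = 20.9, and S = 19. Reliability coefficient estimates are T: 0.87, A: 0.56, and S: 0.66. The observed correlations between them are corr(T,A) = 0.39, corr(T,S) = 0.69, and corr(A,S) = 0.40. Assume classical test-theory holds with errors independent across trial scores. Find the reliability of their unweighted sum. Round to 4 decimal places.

Var(T+A+S) = 22.4² + 20.9² + 19² + 2·[22.4·20.9·0.39 + 22.4·19·0.69 + 20.9·19·0.40] = 1299.57 + 1270.17 = 2569.74.
With uncorrelated errors the cross-covariances are all true-score covariance, so they carry over unchanged; only the diagonal terms shrink to ρᵢσᵢ².
True-score variance = [22.4²·0.87 + 20.9²·0.56 + 19²·0.66] + 1270.17 = 919.405 + 1270.17 = 2189.58.
Reliability = 2189.58 / 2569.74 = 0.8521.

0.8521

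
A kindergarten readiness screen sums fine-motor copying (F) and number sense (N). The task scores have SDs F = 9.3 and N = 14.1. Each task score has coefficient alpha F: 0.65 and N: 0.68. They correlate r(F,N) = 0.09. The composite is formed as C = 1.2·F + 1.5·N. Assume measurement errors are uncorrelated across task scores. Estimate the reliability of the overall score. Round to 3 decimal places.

Var(C) = 1.2²·9.3² + 1.5²·14.1² + 2·[1.8·9.3·14.1·0.09] = 571.868 + 42.4861 = 614.354.
Under uncorrelated errors the observed covariances equal the true-score covariances, so only the own-variance terms attenuate.
True-score variance = [1.2²·9.3²·0.65 + 1.5²·14.1²·0.68] + 42.4861 = 385.134 + 42.4861 = 427.62.
Reliability = 427.62 / 614.354 = 0.696.

0.696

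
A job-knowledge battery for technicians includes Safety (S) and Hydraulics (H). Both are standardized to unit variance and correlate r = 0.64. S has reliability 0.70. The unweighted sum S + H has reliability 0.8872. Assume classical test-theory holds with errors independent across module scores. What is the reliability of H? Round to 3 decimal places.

0.930

Var(S+H) = 2 + 2·0.64 = 3.280.
True-score variance = ρ_S + ρ_H + 2·0.64, so 0.8872 = (0.70 + ρ_H + 1.28) / 3.280.
ρ_H = 0.8872·3.280 − 0.70 − 1.28 = 0.930.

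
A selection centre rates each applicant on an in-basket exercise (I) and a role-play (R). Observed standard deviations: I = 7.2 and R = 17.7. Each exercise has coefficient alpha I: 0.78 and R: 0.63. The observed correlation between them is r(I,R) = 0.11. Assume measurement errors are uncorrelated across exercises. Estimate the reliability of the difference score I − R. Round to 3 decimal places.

0.622

Var(I−R) = 7.2² + 17.7² − 2·7.2·17.7·0.11 = 365.13 − 28.0368 = 337.093.
With uncorrelated errors the cross-covariances are all true-score covariance, so they carry over unchanged; only the diagonal terms shrink to ρᵢσᵢ².
True-score variance = [7.2²·0.78 + 17.7²·0.63] − 28.0368 = 237.808 − 28.0368 = 209.771.
Reliability = 209.771 / 337.093 = 0.622.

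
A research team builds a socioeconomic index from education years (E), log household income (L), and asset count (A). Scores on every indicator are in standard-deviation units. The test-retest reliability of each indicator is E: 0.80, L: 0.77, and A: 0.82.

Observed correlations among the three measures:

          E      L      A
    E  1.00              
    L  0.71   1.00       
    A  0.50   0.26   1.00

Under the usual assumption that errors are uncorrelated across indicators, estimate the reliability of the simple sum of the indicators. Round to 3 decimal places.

Var(E+L+A) = 3 + 2·[0.71 + 0.50 + 0.26] = 3 + 2.94 = 5.94.
Under uncorrelated errors the observed covariances equal the true-score covariances, so only the own-variance terms attenuate.
True-score variance = [0.80 + 0.77 + 0.82] + 2.94 = 2.39 + 2.94 = 5.33.
Reliability = 5.33 / 5.94 = 0.897.

0.897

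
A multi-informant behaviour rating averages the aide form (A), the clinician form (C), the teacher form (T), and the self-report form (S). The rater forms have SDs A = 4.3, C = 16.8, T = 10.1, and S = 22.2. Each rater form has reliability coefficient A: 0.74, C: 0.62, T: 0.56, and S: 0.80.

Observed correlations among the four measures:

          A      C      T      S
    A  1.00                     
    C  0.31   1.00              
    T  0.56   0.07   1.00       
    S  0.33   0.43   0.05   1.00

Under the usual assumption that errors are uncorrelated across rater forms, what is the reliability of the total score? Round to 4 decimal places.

Var(A+C+T+S) = 4.3² + 16.8² + 10.1² + 22.2² + 2·[4.3·16.8·0.31 + 4.3·10.1·0.56 + 4.3·22.2·0.33 + 16.8·10.1·0.07 + 16.8·22.2·0.43 + 10.1·22.2·0.05] = 895.58 + 523.357 = 1418.94.
With uncorrelated errors the cross-covariances are all true-score covariance, so they carry over unchanged; only the diagonal terms shrink to ρᵢσᵢ².
True-score variance = [4.3²·0.74 + 16.8²·0.62 + 10.1²·0.56 + 22.2²·0.80] + 523.357 = 640.069 + 523.357 = 1163.43.
Reliability = 1163.43 / 1418.94 = 0.8199.

0.8199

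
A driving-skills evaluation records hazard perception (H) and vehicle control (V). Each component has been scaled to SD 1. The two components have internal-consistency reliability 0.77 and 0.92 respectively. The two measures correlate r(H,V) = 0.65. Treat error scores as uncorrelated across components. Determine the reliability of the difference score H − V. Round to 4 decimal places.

Var(H−V) = 1 + 1 − 2·0.65 = 2 − 1.3 = 0.7.
Under uncorrelated errors the observed covariances equal the true-score covariances, so only the own-variance terms attenuate.
True-score variance = [0.77 + 0.92] − 1.3 = 1.69 − 1.3 = 0.39.
Reliability = 0.39 / 0.7 = 0.5571.

0.5571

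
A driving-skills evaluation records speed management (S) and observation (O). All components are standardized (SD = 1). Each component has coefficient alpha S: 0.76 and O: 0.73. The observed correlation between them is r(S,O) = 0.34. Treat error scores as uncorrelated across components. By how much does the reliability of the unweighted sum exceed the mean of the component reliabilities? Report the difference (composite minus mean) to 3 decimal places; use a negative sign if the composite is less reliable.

Var(sum) = 2 + 0.68 = 2.68; true-score variance = 1.49 + 0.68 = 2.17; composite reliability = 0.8097.
Mean component reliability = 0.7450.
Difference = 0.8097 − 0.7450 = 0.065.

0.065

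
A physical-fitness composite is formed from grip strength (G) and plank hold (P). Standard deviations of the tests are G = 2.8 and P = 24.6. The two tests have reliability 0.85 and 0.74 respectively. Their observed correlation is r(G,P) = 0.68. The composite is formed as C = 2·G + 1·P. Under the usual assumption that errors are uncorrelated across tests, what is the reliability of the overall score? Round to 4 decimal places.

0.8033

Var(C) = 2²·2.8² + 24.6² + 2·[2·2.8·24.6·0.68] = 636.52 + 187.354 = 823.874.
Because errors are independent across components, Cov(Tᵢ,Tⱼ) = Cov(Xᵢ,Xⱼ); the off-diagonal part of the true-score variance is the same as above.
True-score variance = [2²·2.8²·0.85 + 24.6²·0.74] + 187.354 = 474.474 + 187.354 = 661.828.
Reliability = 661.828 / 823.874 = 0.8033.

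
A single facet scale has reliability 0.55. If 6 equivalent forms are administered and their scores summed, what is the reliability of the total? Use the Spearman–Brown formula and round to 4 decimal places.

ρ_k = kρ / (1 + (k−1)ρ) = 6·0.55 / (1 + 5·0.55) = 3.300 / 3.750 = 0.8800.

0.8800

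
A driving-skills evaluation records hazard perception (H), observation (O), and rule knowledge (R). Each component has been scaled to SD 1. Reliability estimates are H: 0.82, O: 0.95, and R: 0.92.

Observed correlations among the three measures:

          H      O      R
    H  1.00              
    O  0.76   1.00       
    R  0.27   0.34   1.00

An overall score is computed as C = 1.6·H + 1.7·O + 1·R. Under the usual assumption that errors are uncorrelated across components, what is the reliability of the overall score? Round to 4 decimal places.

Var(C) = 1.6² + 1.7² + 1 + 2·[2.72·0.76 + 1.6·0.27 + 1.7·0.34] = 6.45 + 6.1544 = 12.6044.
Under uncorrelated errors the observed covariances equal the true-score covariances, so only the own-variance terms attenuate.
True-score variance = [1.6²·0.82 + 1.7²·0.95 + 0.92] + 6.1544 = 5.7647 + 6.1544 = 11.9191.
Reliability = 11.9191 / 12.6044 = 0.9456.

0.9456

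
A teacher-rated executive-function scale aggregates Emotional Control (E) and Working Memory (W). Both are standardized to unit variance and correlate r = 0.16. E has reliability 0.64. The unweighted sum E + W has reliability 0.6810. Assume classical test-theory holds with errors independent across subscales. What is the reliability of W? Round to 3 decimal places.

Var(E+W) = 2 + 2·0.16 = 2.320.
True-score variance = ρ_E + ρ_W + 2·0.16, so 0.6810 = (0.64 + ρ_W + 0.32) / 2.320.
ρ_W = 0.6810·2.320 − 0.64 − 0.32 = 0.620.

0.620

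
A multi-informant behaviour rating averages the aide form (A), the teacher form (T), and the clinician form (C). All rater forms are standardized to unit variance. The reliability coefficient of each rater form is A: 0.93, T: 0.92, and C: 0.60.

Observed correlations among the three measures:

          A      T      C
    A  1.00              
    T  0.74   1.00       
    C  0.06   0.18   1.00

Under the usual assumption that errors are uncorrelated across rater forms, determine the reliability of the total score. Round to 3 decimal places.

0.889

Var(A+T+C) = 3 + 2·[0.74 + 0.06 + 0.18] = 3 + 1.96 = 4.96.
With uncorrelated errors the cross-covariances are all true-score covariance, so they carry over unchanged; only the diagonal terms shrink to ρᵢσᵢ².
True-score variance = [0.93 + 0.92 + 0.60] + 1.96 = 2.45 + 1.96 = 4.41.
Reliability = 4.41 / 4.96 = 0.889.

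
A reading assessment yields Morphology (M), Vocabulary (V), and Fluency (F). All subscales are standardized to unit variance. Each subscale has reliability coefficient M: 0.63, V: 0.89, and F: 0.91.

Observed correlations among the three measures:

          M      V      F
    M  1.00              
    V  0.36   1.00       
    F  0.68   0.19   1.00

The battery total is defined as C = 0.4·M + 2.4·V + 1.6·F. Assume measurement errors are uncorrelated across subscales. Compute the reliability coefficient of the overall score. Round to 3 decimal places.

0.920

Var(C) = 0.4² + 2.4² + 1.6² + 2·[0.96·0.36 + 0.64·0.68 + 3.84·0.19] = 8.48 + 3.0208 = 11.5008.
With uncorrelated errors the cross-covariances are all true-score covariance, so they carry over unchanged; only the diagonal terms shrink to ρᵢσᵢ².
True-score variance = [0.4²·0.63 + 2.4²·0.89 + 1.6²·0.91] + 3.0208 = 7.5568 + 3.0208 = 10.5776.
Reliability = 10.5776 / 11.5008 = 0.920.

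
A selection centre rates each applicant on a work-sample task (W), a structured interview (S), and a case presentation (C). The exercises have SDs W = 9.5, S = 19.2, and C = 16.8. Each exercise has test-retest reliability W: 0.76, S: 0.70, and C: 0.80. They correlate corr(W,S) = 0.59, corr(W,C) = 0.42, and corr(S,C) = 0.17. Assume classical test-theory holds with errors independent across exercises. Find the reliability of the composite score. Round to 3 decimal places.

0.843

Var(W+S+C) = 9.5² + 19.2² + 16.8² + 2·[9.5·19.2·0.59 + 9.5·16.8·0.42 + 19.2·16.8·0.17] = 741.13 + 458.966 = 1200.1.
Under uncorrelated errors the observed covariances equal the true-score covariances, so only the own-variance terms attenuate.
True-score variance = [9.5²·0.76 + 19.2²·0.70 + 16.8²·0.80] + 458.966 = 552.43 + 458.966 = 1011.4.
Reliability = 1011.4 / 1200.1 = 0.843.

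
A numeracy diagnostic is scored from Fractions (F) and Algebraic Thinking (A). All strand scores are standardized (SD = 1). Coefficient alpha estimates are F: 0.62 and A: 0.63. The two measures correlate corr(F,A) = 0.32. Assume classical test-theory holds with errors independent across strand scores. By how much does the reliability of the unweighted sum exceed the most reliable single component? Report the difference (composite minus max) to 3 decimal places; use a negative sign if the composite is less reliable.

0.086

Var(sum) = 2 + 0.64 = 2.64; true-score variance = 1.25 + 0.64 = 1.89; composite reliability = 0.7159.
Max component reliability = 0.6300.
Difference = 0.7159 − 0.6300 = 0.086.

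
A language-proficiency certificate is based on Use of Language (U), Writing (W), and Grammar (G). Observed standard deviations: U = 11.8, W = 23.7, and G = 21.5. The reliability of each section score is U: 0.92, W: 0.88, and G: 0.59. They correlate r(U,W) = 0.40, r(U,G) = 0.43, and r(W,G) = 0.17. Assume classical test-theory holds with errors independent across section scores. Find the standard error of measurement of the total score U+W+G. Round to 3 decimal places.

16.373

Var(total) = 1163.18 + 615.157 = 1778.34.
True-score variance = 895.115 + 615.157 = 1510.27, so reliability = 0.8493.
Error variance = 1778.34 − 1510.27 = 268.064; SEM = √268.064 = 16.373.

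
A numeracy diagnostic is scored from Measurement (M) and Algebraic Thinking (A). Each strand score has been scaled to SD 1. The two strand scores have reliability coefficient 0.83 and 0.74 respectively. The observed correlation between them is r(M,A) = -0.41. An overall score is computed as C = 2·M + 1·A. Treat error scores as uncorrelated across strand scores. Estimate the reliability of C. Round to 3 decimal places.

0.720

Var(C) = 2² + 1 + 2·[2·(-0.41)] = 5 − 1.64 = 3.36.
With uncorrelated errors the cross-covariances are all true-score covariance, so they carry over unchanged; only the diagonal terms shrink to ρᵢσᵢ².
True-score variance = [2²·0.83 + 0.74] − 1.64 = 4.06 − 1.64 = 2.42.
Reliability = 2.42 / 3.36 = 0.720.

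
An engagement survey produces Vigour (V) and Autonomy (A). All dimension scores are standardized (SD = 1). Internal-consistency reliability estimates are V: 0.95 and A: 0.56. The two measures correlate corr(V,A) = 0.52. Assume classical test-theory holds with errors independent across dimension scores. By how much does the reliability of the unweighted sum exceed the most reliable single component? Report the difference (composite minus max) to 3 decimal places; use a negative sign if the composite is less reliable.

Var(sum) = 2 + 1.04 = 3.04; true-score variance = 1.51 + 1.04 = 2.55; composite reliability = 0.8388.
Max component reliability = 0.9500.
Difference = 0.8388 − 0.9500 = -0.111.

-0.111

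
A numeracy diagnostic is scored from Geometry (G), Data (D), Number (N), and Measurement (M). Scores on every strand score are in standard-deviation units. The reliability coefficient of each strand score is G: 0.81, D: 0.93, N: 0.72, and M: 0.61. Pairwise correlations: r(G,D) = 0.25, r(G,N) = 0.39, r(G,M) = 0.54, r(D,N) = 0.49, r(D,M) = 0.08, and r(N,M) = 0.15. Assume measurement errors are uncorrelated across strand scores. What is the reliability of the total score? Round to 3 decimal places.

0.881

Var(G+D+N+M) = 4 + 2·[0.25 + 0.39 + 0.54 + 0.49 + 0.08 + 0.15] = 4 + 3.8 = 7.8.
Because errors are independent across components, Cov(Tᵢ,Tⱼ) = Cov(Xᵢ,Xⱼ); the off-diagonal part of the true-score variance is the same as above.
True-score variance = [0.81 + 0.93 + 0.72 + 0.61] + 3.8 = 3.07 + 3.8 = 6.87.
Reliability = 6.87 / 7.8 = 0.881.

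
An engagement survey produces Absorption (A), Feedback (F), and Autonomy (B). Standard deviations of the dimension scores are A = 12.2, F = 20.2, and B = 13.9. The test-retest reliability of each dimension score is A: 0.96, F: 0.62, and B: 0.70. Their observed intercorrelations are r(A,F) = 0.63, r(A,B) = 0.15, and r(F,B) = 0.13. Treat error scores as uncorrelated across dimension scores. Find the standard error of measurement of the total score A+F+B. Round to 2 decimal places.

14.80

Var(total) = 750.09 + 434.391 = 1184.48.
True-score variance = 531.118 + 434.391 = 965.509, so reliability = 0.8151.
Error variance = 1184.48 − 965.509 = 218.972; SEM = √218.972 = 14.80.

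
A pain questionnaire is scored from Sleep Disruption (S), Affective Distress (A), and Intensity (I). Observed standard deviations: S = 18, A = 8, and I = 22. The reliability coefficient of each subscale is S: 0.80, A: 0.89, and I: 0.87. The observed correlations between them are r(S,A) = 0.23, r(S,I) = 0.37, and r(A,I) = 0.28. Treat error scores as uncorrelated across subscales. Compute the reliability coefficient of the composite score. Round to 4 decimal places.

0.8987

Var(S+A+I) = 18² + 8² + 22² + 2·[18·8·0.23 + 18·22·0.37 + 8·22·0.28] = 872 + 457.84 = 1329.84.
Under uncorrelated errors the observed covariances equal the true-score covariances, so only the own-variance terms attenuate.
True-score variance = [18²·0.80 + 8²·0.89 + 22²·0.87] + 457.84 = 737.24 + 457.84 = 1195.08.
Reliability = 1195.08 / 1329.84 = 0.8987.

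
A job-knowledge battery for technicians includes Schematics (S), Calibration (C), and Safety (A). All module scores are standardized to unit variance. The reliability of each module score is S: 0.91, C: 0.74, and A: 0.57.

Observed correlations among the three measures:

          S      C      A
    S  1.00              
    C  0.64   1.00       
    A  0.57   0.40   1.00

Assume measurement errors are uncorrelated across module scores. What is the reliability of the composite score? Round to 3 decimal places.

0.875

Var(S+C+A) = 3 + 2·[0.64 + 0.57 + 0.40] = 3 + 3.22 = 6.22.
With uncorrelated errors the cross-covariances are all true-score covariance, so they carry over unchanged; only the diagonal terms shrink to ρᵢσᵢ².
True-score variance = [0.91 + 0.74 + 0.57] + 3.22 = 2.22 + 3.22 = 5.44.
Reliability = 5.44 / 6.22 = 0.875.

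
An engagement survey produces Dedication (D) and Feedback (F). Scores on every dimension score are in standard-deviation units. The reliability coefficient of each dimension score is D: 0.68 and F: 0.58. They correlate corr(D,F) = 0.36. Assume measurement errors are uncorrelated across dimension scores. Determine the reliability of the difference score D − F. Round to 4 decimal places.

0.4219

Var(D−F) = 1 + 1 − 2·0.36 = 2 − 0.72 = 1.28.
With uncorrelated errors the cross-covariances are all true-score covariance, so they carry over unchanged; only the diagonal terms shrink to ρᵢσᵢ².
True-score variance = [0.68 + 0.58] − 0.72 = 1.26 − 0.72 = 0.54.
Reliability = 0.54 / 1.28 = 0.4219.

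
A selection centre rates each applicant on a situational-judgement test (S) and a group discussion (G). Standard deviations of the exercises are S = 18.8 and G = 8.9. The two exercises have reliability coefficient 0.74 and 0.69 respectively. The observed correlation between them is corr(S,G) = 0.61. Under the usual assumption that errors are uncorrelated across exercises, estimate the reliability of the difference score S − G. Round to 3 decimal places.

Var(S−G) = 18.8² + 8.9² − 2·18.8·8.9·0.61 = 432.65 − 204.13 = 228.52.
Under uncorrelated errors the observed covariances equal the true-score covariances, so only the own-variance terms attenuate.
True-score variance = [18.8²·0.74 + 8.9²·0.69] − 204.13 = 316.201 − 204.13 = 112.07.
Reliability = 112.07 / 228.52 = 0.490.

0.490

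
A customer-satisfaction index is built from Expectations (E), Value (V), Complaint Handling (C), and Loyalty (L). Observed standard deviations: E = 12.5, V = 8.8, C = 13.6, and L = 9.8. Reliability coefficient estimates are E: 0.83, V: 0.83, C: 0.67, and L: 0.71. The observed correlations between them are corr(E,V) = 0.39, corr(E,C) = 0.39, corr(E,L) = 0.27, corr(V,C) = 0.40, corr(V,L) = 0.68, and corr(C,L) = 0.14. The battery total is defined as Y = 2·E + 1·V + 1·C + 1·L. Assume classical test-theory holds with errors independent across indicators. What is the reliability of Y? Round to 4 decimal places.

0.8845

Var(Y) = 2²·12.5² + 8.8² + 13.6² + 9.8² + 2·[2·12.5·8.8·0.39 + 2·12.5·13.6·0.39 + 2·12.5·9.8·0.27 + 8.8·13.6·0.40 + 8.8·9.8·0.68 + 13.6·9.8·0.14] = 983.44 + 819.449 = 1802.89.
With uncorrelated errors the cross-covariances are all true-score covariance, so they carry over unchanged; only the diagonal terms shrink to ρᵢσᵢ².
True-score variance = [2²·12.5²·0.83 + 8.8²·0.83 + 13.6²·0.67 + 9.8²·0.71] + 819.449 = 775.137 + 819.449 = 1594.59.
Reliability = 1594.59 / 1802.89 = 0.8845.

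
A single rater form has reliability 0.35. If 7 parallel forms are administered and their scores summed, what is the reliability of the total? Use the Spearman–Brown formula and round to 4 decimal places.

ρ_k = kρ / (1 + (k−1)ρ) = 7·0.35 / (1 + 6·0.35) = 2.450 / 3.100 = 0.7903.

0.7903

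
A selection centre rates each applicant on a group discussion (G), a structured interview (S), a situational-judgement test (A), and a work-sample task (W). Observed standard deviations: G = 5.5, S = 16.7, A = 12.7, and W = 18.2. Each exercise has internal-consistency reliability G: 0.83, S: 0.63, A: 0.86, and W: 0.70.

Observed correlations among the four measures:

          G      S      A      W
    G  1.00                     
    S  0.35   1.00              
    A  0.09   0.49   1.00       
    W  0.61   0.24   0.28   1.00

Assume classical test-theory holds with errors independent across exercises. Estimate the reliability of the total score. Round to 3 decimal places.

Var(G+S+A+W) = 5.5² + 16.7² + 12.7² + 18.2² + 2·[5.5·16.7·0.35 + 5.5·12.7·0.09 + 5.5·18.2·0.61 + 16.7·12.7·0.49 + 16.7·18.2·0.24 + 12.7·18.2·0.28] = 801.67 + 682.168 = 1483.84.
Because errors are independent across components, Cov(Tᵢ,Tⱼ) = Cov(Xᵢ,Xⱼ); the off-diagonal part of the true-score variance is the same as above.
True-score variance = [5.5²·0.83 + 16.7²·0.63 + 12.7²·0.86 + 18.2²·0.70] + 682.168 = 571.386 + 682.168 = 1253.55.
Reliability = 1253.55 / 1483.84 = 0.845.

0.845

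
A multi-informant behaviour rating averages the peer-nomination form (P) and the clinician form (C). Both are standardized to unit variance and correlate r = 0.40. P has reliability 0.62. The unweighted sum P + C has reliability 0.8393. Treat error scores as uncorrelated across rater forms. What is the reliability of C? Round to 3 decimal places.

0.930

Var(P+C) = 2 + 2·0.40 = 2.800.
True-score variance = ρ_P + ρ_C + 2·0.40, so 0.8393 = (0.62 + ρ_C + 0.80) / 2.800.
ρ_C = 0.8393·2.800 − 0.62 − 0.80 = 0.930.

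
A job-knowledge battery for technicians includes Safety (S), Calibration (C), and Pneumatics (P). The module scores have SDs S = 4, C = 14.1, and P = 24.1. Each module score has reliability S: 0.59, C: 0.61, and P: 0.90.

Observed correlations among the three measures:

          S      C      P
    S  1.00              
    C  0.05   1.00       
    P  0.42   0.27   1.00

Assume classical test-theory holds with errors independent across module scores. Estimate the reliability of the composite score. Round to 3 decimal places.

Var(S+C+P) = 4² + 14.1² + 24.1² + 2·[4·14.1·0.05 + 4·24.1·0.42 + 14.1·24.1·0.27] = 795.62 + 270.113 = 1065.73.
Because errors are independent across components, Cov(Tᵢ,Tⱼ) = Cov(Xᵢ,Xⱼ); the off-diagonal part of the true-score variance is the same as above.
True-score variance = [4²·0.59 + 14.1²·0.61 + 24.1²·0.90] + 270.113 = 653.443 + 270.113 = 923.557.
Reliability = 923.557 / 1065.73 = 0.867.

0.867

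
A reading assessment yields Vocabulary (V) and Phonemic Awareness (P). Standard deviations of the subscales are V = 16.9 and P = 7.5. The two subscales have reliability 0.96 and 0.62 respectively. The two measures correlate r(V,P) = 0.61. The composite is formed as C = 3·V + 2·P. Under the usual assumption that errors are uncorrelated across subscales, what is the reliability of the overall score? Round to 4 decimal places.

0.9494

Var(C) = 3²·16.9² + 2²·7.5² + 2·[6·16.9·7.5·0.61] = 2795.49 + 927.81 = 3723.3.
Because errors are independent across components, Cov(Tᵢ,Tⱼ) = Cov(Xᵢ,Xⱼ); the off-diagonal part of the true-score variance is the same as above.
True-score variance = [3²·16.9²·0.96 + 2²·7.5²·0.62] + 927.81 = 2607.17 + 927.81 = 3534.98.
Reliability = 3534.98 / 3723.3 = 0.9494.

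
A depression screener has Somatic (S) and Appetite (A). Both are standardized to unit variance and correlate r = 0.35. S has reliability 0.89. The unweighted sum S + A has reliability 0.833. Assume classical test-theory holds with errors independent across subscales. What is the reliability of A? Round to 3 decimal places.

Var(S+A) = 2 + 2·0.35 = 2.700.
True-score variance = ρ_S + ρ_A + 2·0.35, so 0.833 = (0.89 + ρ_A + 0.70) / 2.700.
ρ_A = 0.833·2.700 − 0.89 − 0.70 = 0.659.

0.659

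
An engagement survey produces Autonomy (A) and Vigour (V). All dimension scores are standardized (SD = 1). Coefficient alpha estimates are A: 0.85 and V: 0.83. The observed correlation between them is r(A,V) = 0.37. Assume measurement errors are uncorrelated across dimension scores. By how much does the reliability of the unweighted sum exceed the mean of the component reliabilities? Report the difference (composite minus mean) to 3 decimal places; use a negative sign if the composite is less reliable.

Var(sum) = 2 + 0.74 = 2.74; true-score variance = 1.68 + 0.74 = 2.42; composite reliability = 0.8832.
Mean component reliability = 0.8400.
Difference = 0.8832 − 0.8400 = 0.043.

0.043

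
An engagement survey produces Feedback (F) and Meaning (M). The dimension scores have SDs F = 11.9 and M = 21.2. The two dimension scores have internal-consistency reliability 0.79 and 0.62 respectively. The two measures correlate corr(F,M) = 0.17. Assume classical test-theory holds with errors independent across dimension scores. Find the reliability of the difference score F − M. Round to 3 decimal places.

Var(F−M) = 11.9² + 21.2² − 2·11.9·21.2·0.17 = 591.05 − 85.7752 = 505.275.
Under uncorrelated errors the observed covariances equal the true-score covariances, so only the own-variance terms attenuate.
True-score variance = [11.9²·0.79 + 21.2²·0.62] − 85.7752 = 390.525 − 85.7752 = 304.75.
Reliability = 304.75 / 505.275 = 0.603.

0.603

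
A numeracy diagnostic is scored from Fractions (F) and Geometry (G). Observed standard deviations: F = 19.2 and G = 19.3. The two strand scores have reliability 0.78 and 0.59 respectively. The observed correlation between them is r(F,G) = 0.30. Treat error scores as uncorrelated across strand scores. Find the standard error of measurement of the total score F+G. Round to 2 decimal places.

15.29

Var(total) = 741.13 + 222.336 = 963.466.
True-score variance = 507.308 + 222.336 = 729.644, so reliability = 0.7573.
Error variance = 963.466 − 729.644 = 233.822; SEM = √233.822 = 15.29.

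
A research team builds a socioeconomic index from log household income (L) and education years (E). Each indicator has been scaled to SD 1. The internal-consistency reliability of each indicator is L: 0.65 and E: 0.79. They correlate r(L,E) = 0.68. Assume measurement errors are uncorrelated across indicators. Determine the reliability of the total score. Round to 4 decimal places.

Var(L+E) = 2 + 2·[0.68] = 2 + 1.36 = 3.36.
Because errors are independent across components, Cov(Tᵢ,Tⱼ) = Cov(Xᵢ,Xⱼ); the off-diagonal part of the true-score variance is the same as above.
True-score variance = [0.65 + 0.79] + 1.36 = 1.44 + 1.36 = 2.8.
Reliability = 2.8 / 3.36 = 0.8333.

0.8333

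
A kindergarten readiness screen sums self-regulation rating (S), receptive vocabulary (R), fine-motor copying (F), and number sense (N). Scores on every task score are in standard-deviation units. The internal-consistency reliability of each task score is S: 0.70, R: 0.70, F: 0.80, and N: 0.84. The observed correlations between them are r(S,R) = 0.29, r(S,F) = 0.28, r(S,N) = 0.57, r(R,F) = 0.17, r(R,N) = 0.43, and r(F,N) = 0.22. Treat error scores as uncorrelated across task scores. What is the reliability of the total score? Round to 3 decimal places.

0.879

Var(S+R+F+N) = 4 + 2·[0.29 + 0.28 + 0.57 + 0.17 + 0.43 + 0.22] = 4 + 3.92 = 7.92.
With uncorrelated errors the cross-covariances are all true-score covariance, so they carry over unchanged; only the diagonal terms shrink to ρᵢσᵢ².
True-score variance = [0.70 + 0.70 + 0.80 + 0.84] + 3.92 = 3.04 + 3.92 = 6.96.
Reliability = 6.96 / 7.92 = 0.879.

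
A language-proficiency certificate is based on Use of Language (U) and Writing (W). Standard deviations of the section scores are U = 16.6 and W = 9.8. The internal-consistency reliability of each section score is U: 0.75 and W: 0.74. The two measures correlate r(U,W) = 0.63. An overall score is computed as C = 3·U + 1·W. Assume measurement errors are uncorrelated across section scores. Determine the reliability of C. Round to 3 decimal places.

Var(C) = 3²·16.6² + 9.8² + 2·[3·16.6·9.8·0.63] = 2576.08 + 614.93 = 3191.01.
With uncorrelated errors the cross-covariances are all true-score covariance, so they carry over unchanged; only the diagonal terms shrink to ρᵢσᵢ².
True-score variance = [3²·16.6²·0.75 + 9.8²·0.74] + 614.93 = 1931.1 + 614.93 = 2546.03.
Reliability = 2546.03 / 3191.01 = 0.798.

0.798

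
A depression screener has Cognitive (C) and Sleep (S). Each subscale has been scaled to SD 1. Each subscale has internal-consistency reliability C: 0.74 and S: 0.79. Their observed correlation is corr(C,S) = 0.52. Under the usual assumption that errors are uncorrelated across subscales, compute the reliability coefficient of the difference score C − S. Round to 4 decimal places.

0.5104

Var(C−S) = 1 + 1 − 2·0.52 = 2 − 1.04 = 0.96.
With uncorrelated errors the cross-covariances are all true-score covariance, so they carry over unchanged; only the diagonal terms shrink to ρᵢσᵢ².
True-score variance = [0.74 + 0.79] − 1.04 = 1.53 − 1.04 = 0.49.
Reliability = 0.49 / 0.96 = 0.5104.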